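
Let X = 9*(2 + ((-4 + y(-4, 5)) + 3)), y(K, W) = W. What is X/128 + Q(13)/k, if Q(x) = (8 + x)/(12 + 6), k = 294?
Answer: 1717/4032 ≈ 0.42584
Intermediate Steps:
Q(x) = 4/9 + x/18 (Q(x) = (8 + x)/18 = (8 + x)*(1/18) = 4/9 + x/18)
X = 54 (X = 9*(2 + ((-4 + 5) + 3)) = 9*(2 + (1 + 3)) = 9*(2 + 4) = 9*6 = 54)
X/128 + Q(13)/k = 54/128 + (4/9 + (1/18)*13)/294 = 54*(1/128) + (4/9 + 13/18)*(1/294) = 27/64 + (7/6)*(1/294) = 27/64 + 1/252 = 1717/4032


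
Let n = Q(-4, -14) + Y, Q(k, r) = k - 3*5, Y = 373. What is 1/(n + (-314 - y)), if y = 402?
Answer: -1/362 ≈ -0.0027624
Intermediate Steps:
Q(k, r) = -15 + k (Q(k, r) = k - 15 = -15 + k)
n = 354 (n = (-15 - 4) + 373 = -19 + 373 = 354)
1/(n + (-314 - y)) = 1/(354 + (-314 - 1*402)) = 1/(354 + (-314 - 402)) = 1/(354 - 716) = 1/(-362) = -1/362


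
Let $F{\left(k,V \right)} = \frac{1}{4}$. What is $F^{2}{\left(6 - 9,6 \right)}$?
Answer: $\frac{1}{16} \approx 0.0625$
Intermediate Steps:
$F{\left(k,V \right)} = \frac{1}{4}$
$F^{2}{\left(6 - 9,6 \right)} = \left(\frac{1}{4}\right)^{2} = \frac{1}{16}$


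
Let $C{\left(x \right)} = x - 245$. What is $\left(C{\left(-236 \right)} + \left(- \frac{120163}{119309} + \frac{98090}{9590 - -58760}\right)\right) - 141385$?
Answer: $- \frac{115688113222114}{815477015} \approx -1.4187 \cdot 10^{5}$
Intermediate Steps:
$C{\left(x \right)} = -245 + x$
$\left(C{\left(-236 \right)} + \left(- \frac{120163}{119309} + \frac{98090}{9590 - -58760}\right)\right) - 141385 = \left(\left(-245 - 236\right) + \left(- \frac{120163}{119309} + \frac{98090}{9590 - -58760}\right)\right) - 141385 = \left(-481 + \left(\left(-120163\right) \frac{1}{119309} + \frac{98090}{9590 + 58760}\right)\right) - 141385 = \left(-481 - \left(\frac{120163}{119309} - \frac{98090}{68350}\right)\right) - 141385 = \left(-481 + \left(- \frac{120163}{119309} + 98090 \cdot \frac{1}{68350}\right)\right) - 141385 = \left(-481 + \left(- \frac{120163}{119309} + \frac{9809}{6835}\right)\right) - 141385 = \left(-481 + \frac{348987876}{815477015}\right) - 141385 = - \frac{391895456339}{815477015} - 141385 = - \frac{115688113222114}{815477015}$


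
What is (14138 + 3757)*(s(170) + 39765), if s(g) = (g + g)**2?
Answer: 2780256675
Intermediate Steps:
s(g) = 4*g**2 (s(g) = (2*g)**2 = 4*g**2)
(14138 + 3757)*(s(170) + 39765) = (14138 + 3757)*(4*170**2 + 39765) = 17895*(4*28900 + 39765) = 17895*(115600 + 39765) = 17895*155365 = 2780256675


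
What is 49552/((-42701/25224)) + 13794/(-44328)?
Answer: -9234356769023/315474988 ≈ -29271.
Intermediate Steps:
49552/((-42701/25224)) + 13794/(-44328) = 49552/((-42701*1/25224)) + 13794*(-1/44328) = 49552/(-42701/25224) - 2299/7388 = 49552*(-25224/42701) - 2299/7388 = -1249899648/42701 - 2299/7388 = -9234356769023/315474988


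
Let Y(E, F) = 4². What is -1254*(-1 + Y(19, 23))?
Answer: -18810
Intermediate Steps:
Y(E, F) = 16
-1254*(-1 + Y(19, 23)) = -1254*(-1 + 16) = -1254*15 = -18810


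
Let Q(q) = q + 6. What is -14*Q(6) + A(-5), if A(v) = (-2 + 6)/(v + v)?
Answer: -842/5 ≈ -168.40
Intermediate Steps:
A(v) = 2/v (A(v) = 4/((2*v)) = 4*(1/(2*v)) = 2/v)
Q(q) = 6 + q
-14*Q(6) + A(-5) = -14*(6 + 6) + 2/(-5) = -14*12 + 2*(-1/5) = -168 - 2/5 = -842/5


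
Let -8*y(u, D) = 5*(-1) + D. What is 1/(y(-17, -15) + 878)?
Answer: 2/1761 ≈ 0.0011357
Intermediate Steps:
y(u, D) = 5/8 - D/8 (y(u, D) = -(5*(-1) + D)/8 = -(-5 + D)/8 = 5/8 - D/8)
1/(y(-17, -15) + 878) = 1/((5/8 - ⅛*(-15)) + 878) = 1/((5/8 + 15/8) + 878) = 1/(5/2 + 878) = 1/(1761/2) = 2/1761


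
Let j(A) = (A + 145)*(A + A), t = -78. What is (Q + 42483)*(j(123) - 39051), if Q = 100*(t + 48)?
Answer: 1061184591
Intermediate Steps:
j(A) = 2*A*(145 + A) (j(A) = (145 + A)*(2*A) = 2*A*(145 + A))
Q = -3000 (Q = 100*(-78 + 48) = 100*(-30) = -3000)
(Q + 42483)*(j(123) - 39051) = (-3000 + 42483)*(2*123*(145 + 123) - 39051) = 39483*(2*123*268 - 39051) = 39483*(65928 - 39051) = 39483*26877 = 1061184591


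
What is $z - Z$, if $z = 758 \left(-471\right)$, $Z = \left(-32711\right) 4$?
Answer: $-226174$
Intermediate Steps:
$Z = -130844$
$z = -357018$
$z - Z = -357018 - -130844 = -357018 + 130844 = -226174$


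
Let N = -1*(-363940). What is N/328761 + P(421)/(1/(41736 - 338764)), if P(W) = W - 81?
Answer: -33201415220780/328761 ≈ -1.0099e+8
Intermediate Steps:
P(W) = -81 + W
N = 363940
N/328761 + P(421)/(1/(41736 - 338764)) = 363940/328761 + (-81 + 421)/(1/(41736 - 338764)) = 363940*(1/328761) + 340/(1/(-297028)) = 363940/328761 + 340/(-1/297028) = 363940/328761 + 340*(-297028) = 363940/328761 - 100989520 = -33201415220780/328761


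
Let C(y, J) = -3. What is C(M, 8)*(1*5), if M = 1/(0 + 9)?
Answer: -15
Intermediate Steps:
M = ⅑ (M = 1/9 = ⅑ ≈ 0.11111)
C(M, 8)*(1*5) = -3*5 = -15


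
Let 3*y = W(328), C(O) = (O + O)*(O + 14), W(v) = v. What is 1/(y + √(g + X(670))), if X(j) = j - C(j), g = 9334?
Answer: 246/2066647 - 9*I*√226639/4133294 ≈ 0.00011903 - 0.0010366*I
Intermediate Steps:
C(O) = 2*O*(14 + O) (C(O) = (2*O)*(14 + O) = 2*O*(14 + O))
y = 328/3 (y = (⅓)*328 = 328/3 ≈ 109.33)
X(j) = j - 2*j*(14 + j)
1/(y + √(g + X(670))) = 1/(328/3 + √(9334 + 670*(-27 - 2*670))) = 1/(328/3 + √(9334 + 670*(-27 - 1340))) = 1/(328/3 + √(9334 + 670*(-1367))) = 1/(328/3 + √(9334 - 915890)) = 1/(328/3 + √(-906556)) = 1/(328/3 + 2*I*√226639)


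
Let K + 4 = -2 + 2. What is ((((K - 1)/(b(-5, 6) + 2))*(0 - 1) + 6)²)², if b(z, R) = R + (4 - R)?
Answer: 2825761/1296 ≈ 2180.4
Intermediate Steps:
b(z, R) = 4
K = -4 (K = -4 + (-2 + 2) = -4 + 0 = -4)
((((K - 1)/(b(-5, 6) + 2))*(0 - 1) + 6)²)² = ((((-4 - 1)/(4 + 2))*(0 - 1) + 6)²)² = ((-5/6*(-1) + 6)²)² = ((-5*⅙*(-1) + 6)²)² = ((-⅚*(-1) + 6)²)² = ((⅚ + 6)²)² = ((41/6)²)² = (1681/36)² = 2825761/1296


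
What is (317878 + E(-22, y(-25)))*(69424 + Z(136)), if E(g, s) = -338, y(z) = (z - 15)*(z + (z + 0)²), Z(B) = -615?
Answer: 21849609860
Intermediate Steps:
y(z) = (-15 + z)*(z + z²)
(317878 + E(-22, y(-25)))*(69424 + Z(136)) = (317878 - 338)*(69424 - 615) = 317540*68809 = 21849609860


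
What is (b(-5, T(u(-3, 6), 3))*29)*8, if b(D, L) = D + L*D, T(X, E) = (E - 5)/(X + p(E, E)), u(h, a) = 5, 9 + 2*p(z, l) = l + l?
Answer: -3480/7 ≈ -497.14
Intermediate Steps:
p(z, l) = -9/2 + l (p(z, l) = -9/2 + (l + l)/2 = -9/2 + (2*l)/2 = -9/2 + l)
T(X, E) = (-5 + E)/(-9/2 + E + X) (T(X, E) = (E - 5)/(X + (-9/2 + E)) = (-5 + E)/(-9/2 + E + X))
b(D, L) = D + D*L
(b(-5, T(u(-3, 6), 3))*29)*8 = (-5*(1 + 2*(-5 + 3)/(-9 + 2*3 + 2*5))*29)*8 = (-5*(1 + 2*(-2)/(-9 + 6 + 10))*29)*8 = (-5*(1 + 2*(-2)/7)*29)*8 = (-5*(1 + 2*(⅐)*(-2))*29)*8 = (-5*(1 - 4/7)*29)*8 = (-5*3/7*29)*8 = -15/7*29*8 = -435/7*8 = -3480/7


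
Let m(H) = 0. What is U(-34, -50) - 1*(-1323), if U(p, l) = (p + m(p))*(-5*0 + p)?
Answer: 2479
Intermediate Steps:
U(p, l) = p**2 (U(p, l) = (p + 0)*(-5*0 + p) = p*(0 + p) = p*p = p**2)
U(-34, -50) - 1*(-1323) = (-34)**2 - 1*(-1323) = 1156 + 1323 = 2479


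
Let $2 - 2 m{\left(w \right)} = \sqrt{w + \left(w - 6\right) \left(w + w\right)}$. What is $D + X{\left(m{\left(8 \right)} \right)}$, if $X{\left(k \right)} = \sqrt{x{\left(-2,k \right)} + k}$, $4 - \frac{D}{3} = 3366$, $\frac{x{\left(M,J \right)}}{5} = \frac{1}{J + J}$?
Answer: $-10086 + \frac{i \sqrt{54 - 8 \sqrt{10}}}{2 \sqrt{-1 + \sqrt{10}}} \approx -10086.0 + 1.8217 i$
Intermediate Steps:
$x{\left(M,J \right)} = \frac{5}{2 J}$ ($x{\left(M,J \right)} = \frac{5}{J + J} = \frac{5}{2 J}$)
$D = -10086$ ($D = 12 - 10098 = -10086$)
$m{\left(w \right)} = 1 - \frac{\sqrt{w + 2 w \left(-6 + w\right)}}{2}$ ($m{\left(w \right)} = 1 - \frac{\sqrt{w + \left(w - 6\right) \left(w + w\right)}}{2} = 1 - \frac{\sqrt{w + \left(-6 + w\right) 2 w}}{2} = 1 - \frac{\sqrt{w + 2 w \left(-6 + w\right)}}{2}$)
$X{\left(k \right)} = \sqrt{k + \frac{5}{2 k}}$ ($X{\left(k \right)} = \sqrt{\frac{5}{2 k} + k} = \sqrt{k + \frac{5}{2 k}}$)
$D + X{\left(m{\left(8 \right)} \right)} = -10086 + \frac{\sqrt{4 \left(1 - \frac{\sqrt{8 \left(-11 + 2 \cdot 8\right)}}{2}\right) + \frac{10}{1 - \frac{\sqrt{8 \left(-11 + 2 \cdot 8\right)}}{2}}}}{2} = -10086 + \frac{\sqrt{4 \left(1 - \frac{\sqrt{8 \left(-11 + 16\right)}}{2}\right) + \frac{10}{1 - \frac{\sqrt{8 \left(-11 + 16\right)}}{2}}}}{2} = -10086 + \frac{\sqrt{4 \left(1 - \frac{\sqrt{8 \cdot 5}}{2}\right) + \frac{10}{1 - \frac{\sqrt{8 \cdot 5}}{2}}}}{2} = -10086 + \frac{\sqrt{4 \left(1 - \frac{\sqrt{40}}{2}\right) + \frac{10}{1 - \frac{\sqrt{40}}{2}}}}{2} = -10086 + \frac{\sqrt{4 \left(1 - \frac{2 \sqrt{10}}{2}\right) + \frac{10}{1 - \frac{2 \sqrt{10}}{2}}}}{2} = -10086 + \frac{\sqrt{4 \left(1 - \sqrt{10}\right) + \frac{10}{1 - \sqrt{10}}}}{2} = -10086 + \frac{\sqrt{\left(4 - 4 \sqrt{10}\right) + \frac{10}{1 - \sqrt{10}}}}{2} = -10086 + \frac{\sqrt{4 - 4 \sqrt{10} + \frac{10}{1 - \sqrt{10}}}}{2}$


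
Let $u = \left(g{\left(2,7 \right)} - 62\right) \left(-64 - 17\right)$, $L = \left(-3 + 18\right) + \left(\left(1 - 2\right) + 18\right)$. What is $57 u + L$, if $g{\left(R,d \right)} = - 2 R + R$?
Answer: $295520$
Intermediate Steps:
$g{\left(R,d \right)} = - R$
$L = 32$ ($L = 15 + \left(-1 + 18\right) = 15 + 17 = 32$)
$u = 5184$ ($u = \left(\left(-1\right) 2 - 62\right) \left(-64 - 17\right) = \left(-2 - 62\right) \left(-81\right) = \left(-64\right) \left(-81\right) = 5184$)
$57 u + L = 57 \cdot 5184 + 32 = 295488 + 32 = 295520$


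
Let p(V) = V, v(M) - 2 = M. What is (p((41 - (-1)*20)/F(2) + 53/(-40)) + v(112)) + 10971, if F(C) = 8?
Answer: 110913/10 ≈ 11091.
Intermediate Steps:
v(M) = 2 + M
(p((41 - (-1)*20)/F(2) + 53/(-40)) + v(112)) + 10971 = (((41 - (-1)*20)/8 + 53/(-40)) + (2 + 112)) + 10971 = (((41 - 1*(-20))*(⅛) + 53*(-1/40)) + 114) + 10971 = (((41 + 20)*(⅛) - 53/40) + 114) + 10971 = ((61*(⅛) - 53/40) + 114) + 10971 = ((61/8 - 53/40) + 114) + 10971 = (63/10 + 114) + 10971 = 1203/10 + 10971 = 110913/10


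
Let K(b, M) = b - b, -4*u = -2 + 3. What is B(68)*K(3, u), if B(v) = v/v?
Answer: 0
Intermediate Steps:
u = -¼ (u = -(-2 + 3)/4 = -¼*1 = -¼ ≈ -0.25000)
B(v) = 1
K(b, M) = 0
B(68)*K(3, u) = 1*0 = 0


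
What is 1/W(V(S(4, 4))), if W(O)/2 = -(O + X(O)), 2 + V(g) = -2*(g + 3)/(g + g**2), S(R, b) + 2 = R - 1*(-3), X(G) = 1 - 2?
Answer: 15/106 ≈ 0.14151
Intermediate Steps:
X(G) = -1
S(R, b) = 1 + R (S(R, b) = -2 + (R - 1*(-3)) = -2 + (R + 3) = -2 + (3 + R) = 1 + R)
V(g) = -2 - 2*(3 + g)/(g + g**2) (V(g) = -2 - 2*(g + 3)/(g + g**2) = -2 - 2*(3 + g)/(g + g**2))
W(O) = 2 - 2*O (W(O) = 2*(-(O - 1)) = 2*(-(-1 + O)) = 2*(1 - O) = 2 - 2*O)
1/W(V(S(4, 4))) = 1/(2 - 4*(-3 - (1 + 4)**2 - 2*(1 + 4))/((1 + 4)*(1 + (1 + 4)))) = 1/(2 - 4*(-3 - 1*5**2 - 2*5)/(5*(1 + 5))) = 1/(2 - 4*(-3 - 1*25 - 10)/(5*6)) = 1/(2 - 4*(-3 - 25 - 10)/(5*6)) = 1/(2 - 4*(-38)/(5*6)) = 1/(2 - 2*(-38/15)) = 1/(2 + 76/15) = 1/(106/15) = 15/106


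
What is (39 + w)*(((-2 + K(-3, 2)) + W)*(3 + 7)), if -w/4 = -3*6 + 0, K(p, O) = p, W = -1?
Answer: -6660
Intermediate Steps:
w = 72 (w = -4*(-3*6 + 0) = -4*(-18 + 0) = -4*(-18) = 72)
(39 + w)*(((-2 + K(-3, 2)) + W)*(3 + 7)) = (39 + 72)*(((-2 - 3) - 1)*(3 + 7)) = 111*((-5 - 1)*10) = 111*(-6*10) = 111*(-60) = -6660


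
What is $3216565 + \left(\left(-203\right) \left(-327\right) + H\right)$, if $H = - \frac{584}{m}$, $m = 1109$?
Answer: $\frac{3640786530}{1109} \approx 3.2829 \cdot 10^{6}$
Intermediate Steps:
$H = - \frac{584}{1109} \approx -0.5266$
$3216565 + \left(\left(-203\right) \left(-327\right) + H\right) = 3216565 - - \frac{73615945}{1109} = 3216565 + \left(66381 - \frac{584}{1109}\right) = 3216565 + \frac{73615945}{1109} = \frac{3640786530}{1109}$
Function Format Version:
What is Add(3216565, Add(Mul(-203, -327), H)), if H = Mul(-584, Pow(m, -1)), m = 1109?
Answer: Rational(3640786530, 1109) ≈ 3.2829e+6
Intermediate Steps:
H = Rational(-584, 1109) (H = Mul(-584, Pow(1109, -1)) = Mul(-584, Rational(1, 1109)) = Rational(-584, 1109) ≈ -0.52660)
Add(3216565, Add(Mul(-203, -327), H)) = Add(3216565, Add(Mul(-203, -327), Rational(-584, 1109))) = Add(3216565, Add(66381, Rational(-584, 1109))) = Add(3216565, Rational(73615945, 1109)) = Rational(3640786530, 1109)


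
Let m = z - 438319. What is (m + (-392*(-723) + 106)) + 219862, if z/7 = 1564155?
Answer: 11014150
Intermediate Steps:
z = 10949085 (z = 7*1564155 = 10949085)
m = 10510766 (m = 10949085 - 438319 = 10510766)
(m + (-392*(-723) + 106)) + 219862 = (10510766 + (-392*(-723) + 106)) + 219862 = (10510766 + (283416 + 106)) + 219862 = (10510766 + 283522) + 219862 = 10794288 + 219862 = 11014150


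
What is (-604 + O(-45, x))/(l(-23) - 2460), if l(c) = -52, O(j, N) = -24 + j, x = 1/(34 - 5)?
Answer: 673/2512 ≈ 0.26791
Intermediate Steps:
x = 1/29 ≈ 0.034483
(-604 + O(-45, x))/(l(-23) - 2460) = (-604 + (-24 - 45))/(-52 - 2460) = (-604 - 69)/(-2512) = -673*(-1/2512) = 673/2512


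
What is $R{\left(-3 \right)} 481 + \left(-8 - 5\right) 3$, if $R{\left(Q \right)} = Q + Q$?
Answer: $-2925$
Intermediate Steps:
$R{\left(Q \right)} = 2 Q$
$R{\left(-3 \right)} 481 + \left(-8 - 5\right) 3 = 2 \left(-3\right) 481 + \left(-8 - 5\right) 3 = \left(-6\right) 481 - 39 = -2886 - 39 = -2925$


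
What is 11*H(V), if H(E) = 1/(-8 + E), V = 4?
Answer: -11/4 ≈ -2.7500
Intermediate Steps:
11*H(V) = 11/(-8 + 4) = 11/(-4) = 11*(-¼) = -11/4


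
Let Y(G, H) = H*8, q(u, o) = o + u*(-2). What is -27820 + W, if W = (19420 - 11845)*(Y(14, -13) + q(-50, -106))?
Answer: -861070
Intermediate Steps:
q(u, o) = o - 2*u
Y(G, H) = 8*H
W = -833250 (W = (19420 - 11845)*(8*(-13) + (-106 - 2*(-50))) = 7575*(-104 + (-106 + 100)) = 7575*(-104 - 6) = 7575*(-110) = -833250)
-27820 + W = -27820 - 833250 = -861070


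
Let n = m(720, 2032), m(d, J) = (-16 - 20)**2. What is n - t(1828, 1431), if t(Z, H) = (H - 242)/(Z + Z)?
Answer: 4736987/3656 ≈ 1295.7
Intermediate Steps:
m(d, J) = 1296 (m(d, J) = (-36)**2 = 1296)
t(Z, H) = (-242 + H)/(2*Z) (t(Z, H) = (-242 + H)/((2*Z)) = (-242 + H)*(1/(2*Z)) = (-242 + H)/(2*Z))
n = 1296
n - t(1828, 1431) = 1296 - (-242 + 1431)/(2*1828) = 1296 - 1189/(2*1828) = 1296 - 1*1189/3656 = 1296 - 1189/3656 = 4736987/3656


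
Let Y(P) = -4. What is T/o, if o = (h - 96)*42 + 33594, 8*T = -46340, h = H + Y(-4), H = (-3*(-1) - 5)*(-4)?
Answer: -2317/11892 ≈ -0.19484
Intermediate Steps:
H = 8 (H = (3 - 5)*(-4) = -2*(-4) = 8)
h = 4 (h = 8 - 4 = 4)
T = -11585/2 (T = (⅛)*(-46340) = -11585/2 ≈ -5792.5)
o = 29730 (o = (4 - 96)*42 + 33594 = -92*42 + 33594 = -3864 + 33594 = 29730)
T/o = -11585/2/29730 = -11585/2*1/29730 = -2317/11892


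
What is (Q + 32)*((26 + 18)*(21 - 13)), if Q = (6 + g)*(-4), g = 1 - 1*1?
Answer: 2816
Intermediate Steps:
g = 0 (g = 1 - 1 = 0)
Q = -24 (Q = (6 + 0)*(-4) = 6*(-4) = -24)
(Q + 32)*((26 + 18)*(21 - 13)) = (-24 + 32)*((26 + 18)*(21 - 13)) = 8*(44*8) = 8*352 = 2816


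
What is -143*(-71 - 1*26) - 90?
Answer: 13781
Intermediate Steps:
-143*(-71 - 1*26) - 90 = -143*(-71 - 26) - 90 = -143*(-97) - 90 = 13871 - 90 = 13781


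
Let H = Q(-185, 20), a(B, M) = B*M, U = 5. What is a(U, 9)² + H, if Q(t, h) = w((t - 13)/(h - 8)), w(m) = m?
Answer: 4017/2 ≈ 2008.5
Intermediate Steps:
Q(t, h) = (-13 + t)/(-8 + h) (Q(t, h) = (t - 13)/(h - 8) = (-13 + t)/(-8 + h))
H = -33/2 (H = (-13 - 185)/(-8 + 20) = -198/12 = (1/12)*(-198) = -33/2 ≈ -16.500)
a(U, 9)² + H = (5*9)² - 33/2 = 45² - 33/2 = 2025 - 33/2 = 4017/2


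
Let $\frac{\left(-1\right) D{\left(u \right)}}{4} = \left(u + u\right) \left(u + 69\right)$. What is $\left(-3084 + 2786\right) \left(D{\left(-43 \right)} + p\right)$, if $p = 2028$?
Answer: $-3269656$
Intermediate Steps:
$D{\left(u \right)} = - 8 u \left(69 + u\right)$ ($D{\left(u \right)} = - 4 \left(u + u\right) \left(u + 69\right) = - 4 \cdot 2 u \left(69 + u\right) = - 8 u \left(69 + u\right)$)
$\left(-3084 + 2786\right) \left(D{\left(-43 \right)} + p\right) = \left(-3084 + 2786\right) \left(\left(-8\right) \left(-43\right) \left(69 - 43\right) + 2028\right) = - 298 \left(\left(-8\right) \left(-43\right) 26 + 2028\right) = - 298 \left(8944 + 2028\right) = \left(-298\right) 10972 = -3269656$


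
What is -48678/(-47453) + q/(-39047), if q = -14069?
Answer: 366906589/264699613 ≈ 1.3861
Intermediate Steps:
-48678/(-47453) + q/(-39047) = -48678/(-47453) - 14069/(-39047) = -48678*(-1/47453) - 14069*(-1/39047) = 6954/6779 + 14069/39047 = 366906589/264699613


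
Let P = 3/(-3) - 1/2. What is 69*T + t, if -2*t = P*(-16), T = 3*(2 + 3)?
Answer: 1023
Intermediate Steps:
T = 15 (T = 3*5 = 15)
P = -3/2 (P = 3*(-⅓) - 1*½ = -1 - ½ = -3/2 ≈ -1.5000)
t = -12 (t = -(-3)*(-16)/4 = -½*24 = -12)
69*T + t = 69*15 - 12 = 1035 - 12 = 1023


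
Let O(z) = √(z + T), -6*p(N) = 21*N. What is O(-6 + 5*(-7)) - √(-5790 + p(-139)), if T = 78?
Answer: √37 - I*√21214/2 ≈ 6.0828 - 72.825*I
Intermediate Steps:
p(N) = -7*N/2
O(z) = √(78 + z) (O(z) = √(z + 78) = √(78 + z))
O(-6 + 5*(-7)) - √(-5790 + p(-139)) = √(78 + (-6 + 5*(-7))) - √(-5790 - 7/2*(-139)) = √(78 + (-6 - 35)) - √(-5790 + 973/2) = √(78 - 41) - √(-10607/2) = √37 - I*√21214/2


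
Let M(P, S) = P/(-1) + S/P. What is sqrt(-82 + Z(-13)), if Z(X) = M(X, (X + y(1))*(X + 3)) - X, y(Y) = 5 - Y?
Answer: I*sqrt(10634)/13 ≈ 7.9324*I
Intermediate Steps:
M(P, S) = -P + S/P (M(P, S) = P*(-1) + S/P = -P + S/P)
Z(X) = -2*X + (3 + X)*(4 + X)/X (Z(X) = (-X + ((X + (5 - 1*1))*(X + 3))/X) - X = (-X + ((X + (5 - 1))*(3 + X))/X) - X = (-X + ((X + 4)*(3 + X))/X) - X = (-X + ((4 + X)*(3 + X))/X) - X = (-X + ((3 + X)*(4 + X))/X) - X = (-X + (3 + X)*(4 + X)/X) - X = -2*X + (3 + X)*(4 + X)/X)
sqrt(-82 + Z(-13)) = sqrt(-82 + (7 - 1*(-13) + 12/(-13))) = sqrt(-82 + (7 + 13 + 12*(-1/13))) = sqrt(-82 + (7 + 13 - 12/13)) = sqrt(-82 + 248/13) = sqrt(-818/13) = I*sqrt(10634)/13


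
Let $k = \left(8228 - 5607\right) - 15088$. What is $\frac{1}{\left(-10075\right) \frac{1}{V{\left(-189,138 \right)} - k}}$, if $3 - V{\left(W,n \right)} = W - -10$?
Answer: $- \frac{973}{775} \approx -1.2555$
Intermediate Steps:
$k = -12467$ ($k = 2621 - 15088 = -12467$)
$V{\left(W,n \right)} = -7 - W$ ($V{\left(W,n \right)} = 3 - \left(W - -10\right) = 3 - \left(W + 10\right) = 3 - \left(10 + W\right) = -7 - W$)
$\frac{1}{\left(-10075\right) \frac{1}{V{\left(-189,138 \right)} - k}} = \frac{1}{\left(-10075\right) \frac{1}{\left(-7 - -189\right) - -12467}} = \frac{1}{\left(-10075\right) \frac{1}{\left(-7 + 189\right) + 12467}} = \frac{1}{\left(-10075\right) \frac{1}{182 + 12467}} = \frac{1}{\left(-10075\right) \frac{1}{12649}} = \frac{1}{- \frac{775}{973}} = - \frac{973}{775}$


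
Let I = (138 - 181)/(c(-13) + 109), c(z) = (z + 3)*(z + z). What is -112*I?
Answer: 4816/369 ≈ 13.051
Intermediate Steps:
c(z) = 2*z*(3 + z) (c(z) = (3 + z)*(2*z) = 2*z*(3 + z))
I = -43/369 (I = (138 - 181)/(2*(-13)*(3 - 13) + 109) = -43/(2*(-13)*(-10) + 109) = -43/(260 + 109) = -43/369 ≈ -0.11653)
-112*I = -112*(-43/369) = 4816/369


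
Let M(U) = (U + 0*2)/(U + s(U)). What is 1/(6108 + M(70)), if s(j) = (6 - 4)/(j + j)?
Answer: 4901/29940208 ≈ 0.00016369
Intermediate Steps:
s(j) = 1/j (s(j) = 2/((2*j)) = 2*(1/(2*j)) = 1/j)
M(U) = U/(U + 1/U) (M(U) = (U + 0*2)/(U + 1/U) = (U + 0)/(U + 1/U) = U/(U + 1/U))
1/(6108 + M(70)) = 1/(6108 + 70²/(1 + 70²)) = 1/(6108 + 4900/(1 + 4900)) = 1/(6108 + 4900/4901) = 1/(29940208/4901) = 4901/29940208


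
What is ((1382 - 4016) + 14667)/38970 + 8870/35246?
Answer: 42765501/76307590 ≈ 0.56044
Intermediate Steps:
((1382 - 4016) + 14667)/38970 + 8870/35246 = (-2634 + 14667)*(1/38970) + 8870*(1/35246) = 12033*(1/38970) + 4435/17623 = 1337/4330 + 4435/17623 = 42765501/76307590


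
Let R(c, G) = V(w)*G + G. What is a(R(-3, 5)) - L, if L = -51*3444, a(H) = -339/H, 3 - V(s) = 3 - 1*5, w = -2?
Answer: 1756327/10 ≈ 1.7563e+5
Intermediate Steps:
V(s) = 5 (V(s) = 3 - (3 - 1*5) = 3 - (3 - 5) = 3 - 1*(-2) = 3 + 2 = 5)
R(c, G) = 6*G (R(c, G) = 5*G + G = 6*G)
L = -175644
a(R(-3, 5)) - L = -339/(6*5) - 1*(-175644) = -339/30 + 175644 = -339*1/30 + 175644 = -113/10 + 175644 = 1756327/10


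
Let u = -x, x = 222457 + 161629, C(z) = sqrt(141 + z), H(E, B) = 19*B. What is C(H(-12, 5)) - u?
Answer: 384086 + 2*sqrt(59) ≈ 3.8410e+5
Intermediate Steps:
x = 384086
u = -384086 (u = -1*384086 = -384086)
C(H(-12, 5)) - u = sqrt(141 + 19*5) - 1*(-384086) = sqrt(141 + 95) + 384086 = sqrt(236) + 384086 = 2*sqrt(59) + 384086 = 384086 + 2*sqrt(59)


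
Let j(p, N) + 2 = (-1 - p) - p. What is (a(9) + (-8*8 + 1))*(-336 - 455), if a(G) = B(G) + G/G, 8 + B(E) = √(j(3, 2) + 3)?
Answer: 55370 - 791*I*√6 ≈ 55370.0 - 1937.5*I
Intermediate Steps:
j(p, N) = -3 - 2*p (j(p, N) = -2 + ((-1 - p) - p) = -2 + (-1 - 2*p) = -3 - 2*p)
B(E) = -8 + I*√6 (B(E) = -8 + √((-3 - 2*3) + 3) = -8 + √((-3 - 6) + 3) = -8 + √(-9 + 3) = -8 + √(-6) = -8 + I*√6)
a(G) = -7 + I*√6 (a(G) = (-8 + I*√6) + G/G = (-8 + I*√6) + 1 = -7 + I*√6)
(a(9) + (-8*8 + 1))*(-336 - 455) = ((-7 + I*√6) + (-8*8 + 1))*(-336 - 455) = ((-7 + I*√6) + (-64 + 1))*(-791) = ((-7 + I*√6) - 63)*(-791) = (-70 + I*√6)*(-791) = 55370 - 791*I*√6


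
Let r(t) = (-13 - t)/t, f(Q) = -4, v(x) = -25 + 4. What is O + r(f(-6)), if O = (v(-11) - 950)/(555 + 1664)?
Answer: 16087/8876 ≈ 1.8124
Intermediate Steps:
v(x) = -21
O = -971/2219 (O = (-21 - 950)/(555 + 1664) = -971/2219 ≈ -0.43758)
r(t) = (-13 - t)/t
O + r(f(-6)) = -971/2219 + (-13 - 1*(-4))/(-4) = -971/2219 - (-13 + 4)/4 = -971/2219 - ¼*(-9) = -971/2219 + 9/4 = 16087/8876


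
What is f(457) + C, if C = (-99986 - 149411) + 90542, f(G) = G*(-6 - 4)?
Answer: -163425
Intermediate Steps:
f(G) = -10*G (f(G) = G*(-10) = -10*G)
C = -158855 (C = -249397 + 90542 = -158855)
f(457) + C = -10*457 - 158855 = -4570 - 158855 = -163425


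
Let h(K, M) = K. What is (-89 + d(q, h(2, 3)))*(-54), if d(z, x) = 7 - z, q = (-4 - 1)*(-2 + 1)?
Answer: 4698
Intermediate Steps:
q = 5 (q = -5*(-1) = 5)
(-89 + d(q, h(2, 3)))*(-54) = (-89 + (7 - 1*5))*(-54) = (-89 + (7 - 5))*(-54) = (-89 + 2)*(-54) = -87*(-54) = 4698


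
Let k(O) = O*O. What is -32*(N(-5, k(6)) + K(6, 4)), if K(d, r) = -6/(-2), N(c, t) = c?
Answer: 64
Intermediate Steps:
k(O) = O**2
K(d, r) = 3 (K(d, r) = -6*(-1/2) = 3)
-32*(N(-5, k(6)) + K(6, 4)) = -32*(-5 + 3) = -32*(-2) = 64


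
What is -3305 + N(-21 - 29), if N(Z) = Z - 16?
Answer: -3371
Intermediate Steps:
N(Z) = -16 + Z
-3305 + N(-21 - 29) = -3305 + (-16 + (-21 - 29)) = -3305 + (-16 - 50) = -3305 - 66 = -3371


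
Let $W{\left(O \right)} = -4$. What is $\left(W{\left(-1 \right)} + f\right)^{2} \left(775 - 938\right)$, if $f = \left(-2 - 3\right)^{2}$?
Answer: $-71883$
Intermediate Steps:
$f = 25$ ($f = \left(-5\right)^{2} = 25$)
$\left(W{\left(-1 \right)} + f\right)^{2} \left(775 - 938\right) = \left(-4 + 25\right)^{2} \left(775 - 938\right) = 21^{2} \left(-163\right) = 441 \left(-163\right) = -71883$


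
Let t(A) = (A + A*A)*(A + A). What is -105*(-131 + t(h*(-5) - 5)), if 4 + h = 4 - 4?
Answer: -742245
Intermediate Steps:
h = -4 (h = -4 + (4 - 4) = -4 + 0 = -4)
t(A) = 2*A*(A + A**2) (t(A) = (A + A**2)*(2*A) = 2*A*(A + A**2))
-105*(-131 + t(h*(-5) - 5)) = -105*(-131 + 2*(-4*(-5) - 5)**2*(1 + (-4*(-5) - 5))) = -105*(-131 + 2*(20 - 5)**2*(1 + (20 - 5))) = -105*(-131 + 2*15**2*(1 + 15)) = -105*(-131 + 2*225*16) = -105*(-131 + 7200) = -105*7069 = -742245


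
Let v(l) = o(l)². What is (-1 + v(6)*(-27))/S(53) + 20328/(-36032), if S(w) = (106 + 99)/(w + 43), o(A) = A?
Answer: -421230537/923320 ≈ -456.21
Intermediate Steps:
v(l) = l²
S(w) = 205/(43 + w)
(-1 + v(6)*(-27))/S(53) + 20328/(-36032) = (-1 + 6²*(-27))/((205/(43 + 53))) + 20328/(-36032) = (-1 + 36*(-27))/((205/96)) + 20328*(-1/36032) = (-1 - 972)/((205*(1/96))) - 2541/4504 = -973/205/96 - 2541/4504 = -973*96/205 - 2541/4504 = -93408/205 - 2541/4504 = -421230537/923320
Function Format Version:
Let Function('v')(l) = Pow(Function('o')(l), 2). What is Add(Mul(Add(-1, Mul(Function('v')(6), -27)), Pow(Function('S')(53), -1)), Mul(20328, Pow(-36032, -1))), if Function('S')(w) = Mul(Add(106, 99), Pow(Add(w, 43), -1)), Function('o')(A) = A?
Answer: Rational(-421230537, 923320) ≈ -456.21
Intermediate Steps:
Function('v')(l) = Pow(l, 2)
Function('S')(w) = Mul(205, Pow(Add(43, w), -1))
Add(Mul(Add(-1, Mul(Function('v')(6), -27)), Pow(Function('S')(53), -1)), Mul(20328, Pow(-36032, -1))) = Add(Mul(Add(-1, Mul(Pow(6, 2), -27)), Pow(Mul(205, Pow(Add(43, 53), -1)), -1)), Mul(20328, Pow(-36032, -1))) = Add(Mul(Add(-1, Mul(36, -27)), Pow(Mul(205, Pow(96, -1)), -1)), Mul(20328, Rational(-1, 36032))) = Add(Mul(Add(-1, -972), Pow(Mul(205, Rational(1, 96)), -1)), Rational(-2541, 4504)) = Add(Mul(-973, Pow(Rational(205, 96), -1)), Rational(-2541, 4504)) = Add(Mul(-973, Rational(96, 205)), Rational(-2541, 4504)) = Add(Rational(-93408, 205), Rational(-2541, 4504)) = Rational(-421230537, 923320)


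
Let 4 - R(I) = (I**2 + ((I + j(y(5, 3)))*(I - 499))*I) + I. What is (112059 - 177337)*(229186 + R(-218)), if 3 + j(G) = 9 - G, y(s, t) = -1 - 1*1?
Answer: -2154575068032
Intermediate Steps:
y(s, t) = -2 (y(s, t) = -1 - 1 = -2)
j(G) = 6 - G (j(G) = -3 + (9 - G) = 6 - G)
R(I) = 4 - I - I**2 - I*(-499 + I)*(8 + I) (R(I) = 4 - ((I**2 + ((I + (6 - 1*(-2)))*(I - 499))*I) + I) = 4 - ((I**2 + ((I + (6 + 2))*(-499 + I))*I) + I) = 4 - ((I**2 + ((I + 8)*(-499 + I))*I) + I) = 4 - ((I**2 + ((8 + I)*(-499 + I))*I) + I) = 4 - ((I**2 + ((-499 + I)*(8 + I))*I) + I) = 4 - ((I**2 + I*(-499 + I)*(8 + I)) + I) = 4 - (I + I**2 + I*(-499 + I)*(8 + I)) = 4 + (-I - I**2 - I*(-499 + I)*(8 + I)) = 4 - I - I**2 - I*(-499 + I)*(8 + I))
(112059 - 177337)*(229186 + R(-218)) = (112059 - 177337)*(229186 + (4 - 1*(-218)**3 + 490*(-218)**2 + 3991*(-218))) = -65278*(229186 + (4 - 1*(-10360232) + 490*47524 - 870038)) = -65278*(229186 + (4 + 10360232 + 23286760 - 870038)) = -65278*(229186 + 32776958) = -65278*33006144 = -2154575068032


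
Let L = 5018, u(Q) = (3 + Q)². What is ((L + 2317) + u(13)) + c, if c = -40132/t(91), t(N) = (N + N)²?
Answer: 62851038/8281 ≈ 7589.8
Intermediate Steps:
t(N) = 4*N² (t(N) = (2*N)² = 4*N²)
c = -10033/8281 (c = -40132/(4*91²) = -40132/(4*8281) = -40132/33124 = -40132*1/33124 = -10033/8281 ≈ -1.2116)
((L + 2317) + u(13)) + c = ((5018 + 2317) + (3 + 13)²) - 10033/8281 = (7335 + 16²) - 10033/8281 = (7335 + 256) - 10033/8281 = 7591 - 10033/8281 = 62851038/8281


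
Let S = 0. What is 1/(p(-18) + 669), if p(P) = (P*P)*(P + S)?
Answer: -1/5163 ≈ -0.00019369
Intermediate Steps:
p(P) = P**3 (p(P) = (P*P)*(P + 0) = P**2*P = P**3)
1/(p(-18) + 669) = 1/((-18)**3 + 669) = 1/(-5832 + 669) = 1/(-5163) = -1/5163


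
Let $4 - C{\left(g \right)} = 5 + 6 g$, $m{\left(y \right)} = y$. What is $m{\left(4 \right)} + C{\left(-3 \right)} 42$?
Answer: $718$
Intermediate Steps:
$C{\left(g \right)} = -1 - 6 g$ ($C{\left(g \right)} = 4 - \left(5 + 6 g\right) = -1 - 6 g$)
$m{\left(4 \right)} + C{\left(-3 \right)} 42 = 4 + \left(-1 - -18\right) 42 = 4 + \left(-1 + 18\right) 42 = 4 + 17 \cdot 42 = 4 + 714 = 718$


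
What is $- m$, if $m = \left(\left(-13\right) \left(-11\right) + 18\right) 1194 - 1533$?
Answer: $-190701$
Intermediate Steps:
$m = 190701$ ($m = \left(143 + 18\right) 1194 - 1533 = 161 \cdot 1194 - 1533 = 192234 - 1533 = 190701$)
$- m = \left(-1\right) 190701 = -190701$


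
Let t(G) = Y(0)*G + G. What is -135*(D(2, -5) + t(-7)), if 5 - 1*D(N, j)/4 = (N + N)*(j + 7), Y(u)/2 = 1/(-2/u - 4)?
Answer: 2565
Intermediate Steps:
Y(u) = 2/(-4 - 2/u) (Y(u) = 2/(-2/u - 4) = 2/(-4 - 2/u))
D(N, j) = 20 - 8*N*(7 + j) (D(N, j) = 20 - 4*(N + N)*(j + 7) = 20 - 4*2*N*(7 + j) = 20 - 8*N*(7 + j))
t(G) = G (t(G) = (-1*0/(1 + 2*0))*G + G = (-1*0/(1 + 0))*G + G = (-1*0/1)*G + G = (-1*0*1)*G + G = 0*G + G = 0 + G = G)
-135*(D(2, -5) + t(-7)) = -135*((20 - 56*2 - 8*2*(-5)) - 7) = -135*((20 - 112 + 80) - 7) = -135*(-12 - 7) = -135*(-19) = 2565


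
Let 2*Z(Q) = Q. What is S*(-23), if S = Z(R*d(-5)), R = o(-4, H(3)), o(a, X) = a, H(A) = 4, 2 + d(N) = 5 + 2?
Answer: 230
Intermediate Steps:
d(N) = 5 (d(N) = -2 + (5 + 2) = -2 + 7 = 5)
R = -4
Z(Q) = Q/2
S = -10 (S = (-4*5)/2 = (½)*(-20) = -10)
S*(-23) = -10*(-23) = 230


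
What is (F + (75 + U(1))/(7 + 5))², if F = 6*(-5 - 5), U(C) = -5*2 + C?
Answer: 11881/4 ≈ 2970.3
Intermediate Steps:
U(C) = -10 + C
F = -60 (F = 6*(-10) = -60)
(F + (75 + U(1))/(7 + 5))² = (-60 + (75 + (-10 + 1))/(7 + 5))² = (-60 + (75 - 9)/12)² = (-60 + 66*(1/12))² = (-60 + 11/2)² = (-109/2)² = 11881/4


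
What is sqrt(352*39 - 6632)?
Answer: 2*sqrt(1774) ≈ 84.238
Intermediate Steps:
sqrt(352*39 - 6632) = sqrt(13728 - 6632) = sqrt(7096) = 2*sqrt(1774)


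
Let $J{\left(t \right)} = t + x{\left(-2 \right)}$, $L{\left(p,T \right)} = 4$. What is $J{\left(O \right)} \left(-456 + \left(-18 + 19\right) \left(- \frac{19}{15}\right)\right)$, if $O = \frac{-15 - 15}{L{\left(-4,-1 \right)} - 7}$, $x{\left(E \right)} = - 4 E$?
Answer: $- \frac{41154}{5} \approx -8230.8$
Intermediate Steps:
$O = 10$ ($O = \frac{-15 - 15}{4 - 7} = - \frac{30}{-3} = \left(-30\right) \left(- \frac{1}{3}\right) = 10$)
$J{\left(t \right)} = 8 + t$ ($J{\left(t \right)} = t - -8 = t + 8 = 8 + t$)
$J{\left(O \right)} \left(-456 + \left(-18 + 19\right) \left(- \frac{19}{15}\right)\right) = \left(8 + 10\right) \left(-456 + \left(-18 + 19\right) \left(- \frac{19}{15}\right)\right) = 18 \left(-456 + 1 \left(\left(-19\right) \frac{1}{15}\right)\right) = 18 \left(-456 + 1 \left(- \frac{19}{15}\right)\right) = 18 \left(-456 - \frac{19}{15}\right) = 18 \left(- \frac{6859}{15}\right) = - \frac{41154}{5}$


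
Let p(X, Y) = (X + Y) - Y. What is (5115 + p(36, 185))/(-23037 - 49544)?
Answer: -5151/72581 ≈ -0.070969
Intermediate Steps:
p(X, Y) = X
(5115 + p(36, 185))/(-23037 - 49544) = (5115 + 36)/(-23037 - 49544) = 5151/(-72581) = 5151*(-1/72581) = -5151/72581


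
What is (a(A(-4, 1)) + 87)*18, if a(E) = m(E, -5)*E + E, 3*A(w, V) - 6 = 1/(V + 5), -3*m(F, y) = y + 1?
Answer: 4957/3 ≈ 1652.3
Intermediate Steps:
m(F, y) = -⅓ - y/3 (m(F, y) = -(y + 1)/3 = -(1 + y)/3 = -⅓ - y/3)
A(w, V) = 2 + 1/(3*(5 + V)) (A(w, V) = 2 + 1/(3*(V + 5)) = 2 + 1/(3*(5 + V)))
a(E) = 7*E/3 (a(E) = (-⅓ - ⅓*(-5))*E + E = (-⅓ + 5/3)*E + E = 4*E/3 + E = 7*E/3)
(a(A(-4, 1)) + 87)*18 = (7*((31 + 6*1)/(3*(5 + 1)))/3 + 87)*18 = (7*((⅓)*(31 + 6)/6)/3 + 87)*18 = (7*((⅓)*(⅙)*37)/3 + 87)*18 = ((7/3)*(37/18) + 87)*18 = (259/54 + 87)*18 = (4957/54)*18 = 4957/3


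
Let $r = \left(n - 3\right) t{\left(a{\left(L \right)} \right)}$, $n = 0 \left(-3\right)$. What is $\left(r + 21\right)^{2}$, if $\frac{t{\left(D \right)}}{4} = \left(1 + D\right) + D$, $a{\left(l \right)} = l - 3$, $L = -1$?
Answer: $11025$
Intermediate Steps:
$a{\left(l \right)} = -3 + l$
$t{\left(D \right)} = 4 + 8 D$ ($t{\left(D \right)} = 4 \left(\left(1 + D\right) + D\right) = 4 \left(1 + 2 D\right) = 4 + 8 D$)
$n = 0$
$r = 84$ ($r = \left(0 - 3\right) \left(4 + 8 \left(-3 - 1\right)\right) = - 3 \left(4 + 8 \left(-4\right)\right) = - 3 \left(4 - 32\right) = \left(-3\right) \left(-28\right) = 84$)
$\left(r + 21\right)^{2} = \left(84 + 21\right)^{2} = 105^{2} = 11025$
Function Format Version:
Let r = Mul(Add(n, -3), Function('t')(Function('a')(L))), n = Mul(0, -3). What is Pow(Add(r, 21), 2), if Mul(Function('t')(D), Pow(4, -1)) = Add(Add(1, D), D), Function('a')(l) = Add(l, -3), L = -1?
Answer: 11025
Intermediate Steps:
Function('a')(l) = Add(-3, l)
Function('t')(D) = Add(4, Mul(8, D)) (Function('t')(D) = Mul(4, Add(Add(1, D), D)) = Mul(4, Add(1, Mul(2, D))) = Add(4, Mul(8, D)))
n = 0
r = 84 (r = Mul(Add(0, -3), Add(4, Mul(8, Add(-3, -1)))) = Mul(-3, Add(4, Mul(8, -4))) = Mul(-3, Add(4, -32)) = Mul(-3, -28) = 84)
Pow(Add(r, 21), 2) = Pow(Add(84, 21), 2) = Pow(105, 2) = 11025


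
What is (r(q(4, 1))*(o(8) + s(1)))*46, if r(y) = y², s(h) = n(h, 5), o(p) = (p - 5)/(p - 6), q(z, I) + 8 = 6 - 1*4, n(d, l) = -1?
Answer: 828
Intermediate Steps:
q(z, I) = -6 (q(z, I) = -8 + (6 - 1*4) = -8 + (6 - 4) = -8 + 2 = -6)
o(p) = (-5 + p)/(-6 + p)
s(h) = -1
(r(q(4, 1))*(o(8) + s(1)))*46 = ((-6)²*((-5 + 8)/(-6 + 8) - 1))*46 = (36*(3/2 - 1))*46 = (36*(½))*46 = 18*46 = 828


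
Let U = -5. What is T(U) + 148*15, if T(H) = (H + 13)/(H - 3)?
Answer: 2219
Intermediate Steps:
T(H) = (13 + H)/(-3 + H)
T(U) + 148*15 = (13 - 5)/(-3 - 5) + 148*15 = 8/(-8) + 2220 = -⅛*8 + 2220 = -1 + 2220 = 2219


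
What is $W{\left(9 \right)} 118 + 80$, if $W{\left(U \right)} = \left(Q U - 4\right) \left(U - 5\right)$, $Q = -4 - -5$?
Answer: $2440$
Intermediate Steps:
$Q = 1$ ($Q = -4 + 5 = 1$)
$W{\left(U \right)} = \left(-5 + U\right) \left(-4 + U\right)$ ($W{\left(U \right)} = \left(1 U - 4\right) \left(U - 5\right) = \left(U - 4\right) \left(-5 + U\right) = \left(-4 + U\right) \left(-5 + U\right) = \left(-5 + U\right) \left(-4 + U\right)$)
$W{\left(9 \right)} 118 + 80 = \left(20 + 9^{2} - 81\right) 118 + 80 = \left(20 + 81 - 81\right) 118 + 80 = 20 \cdot 118 + 80 = 2360 + 80 = 2440$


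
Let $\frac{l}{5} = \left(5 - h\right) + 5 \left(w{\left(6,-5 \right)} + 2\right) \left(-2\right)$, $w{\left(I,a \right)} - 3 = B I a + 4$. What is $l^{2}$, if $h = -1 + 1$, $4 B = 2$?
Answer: $105625$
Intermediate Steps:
$B = \frac{1}{2}$ ($B = \frac{1}{4} \cdot 2 = \frac{1}{2} \approx 0.5$)
$w{\left(I,a \right)} = 7 + \frac{I a}{2}$ ($w{\left(I,a \right)} = 3 + \left(\frac{I}{2} a + 4\right) = 3 + \left(\frac{I a}{2} + 4\right) = 3 + \left(4 + \frac{I a}{2}\right) = 7 + \frac{I a}{2}$)
$h = 0$
$l = 325$ ($l = 5 \left(\left(5 - 0\right) + 5 \left(\left(7 + \frac{1}{2} \cdot 6 \left(-5\right)\right) + 2\right) \left(-2\right)\right) = 5 \left(\left(5 + 0\right) + 5 \left(\left(7 - 15\right) + 2\right) \left(-2\right)\right) = 5 \left(5 + 5 \left(-8 + 2\right) \left(-2\right)\right) = 5 \left(5 + 5 \left(-6\right) \left(-2\right)\right) = 5 \left(5 - -60\right) = 5 \left(5 + 60\right) = 5 \cdot 65 = 325$)
$l^{2} = 325^{2} = 105625$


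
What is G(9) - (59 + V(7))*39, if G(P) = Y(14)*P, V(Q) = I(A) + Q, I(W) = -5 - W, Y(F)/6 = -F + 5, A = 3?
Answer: -2748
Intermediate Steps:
Y(F) = 30 - 6*F (Y(F) = 6*(-F + 5) = 6*(5 - F) = 30 - 6*F)
V(Q) = -8 + Q (V(Q) = (-5 - 1*3) + Q = (-5 - 3) + Q = -8 + Q)
G(P) = -54*P (G(P) = (30 - 6*14)*P = (30 - 84)*P = -54*P)
G(9) - (59 + V(7))*39 = -54*9 - (59 + (-8 + 7))*39 = -486 - (59 - 1)*39 = -486 - 58*39 = -486 - 1*2262 = -486 - 2262 = -2748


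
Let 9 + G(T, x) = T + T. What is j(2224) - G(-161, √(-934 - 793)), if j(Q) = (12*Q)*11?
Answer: 293899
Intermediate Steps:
j(Q) = 132*Q
G(T, x) = -9 + 2*T (G(T, x) = -9 + (T + T) = -9 + 2*T)
j(2224) - G(-161, √(-934 - 793)) = 132*2224 - (-9 + 2*(-161)) = 293568 - (-9 - 322) = 293568 - 1*(-331) = 293568 + 331 = 293899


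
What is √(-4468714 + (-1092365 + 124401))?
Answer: I*√5436678 ≈ 2331.7*I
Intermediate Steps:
√(-4468714 + (-1092365 + 124401)) = √(-4468714 - 967964) = √(-5436678) = I*√5436678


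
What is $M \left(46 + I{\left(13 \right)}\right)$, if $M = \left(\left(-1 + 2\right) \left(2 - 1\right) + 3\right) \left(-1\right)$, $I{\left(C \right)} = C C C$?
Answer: $-8972$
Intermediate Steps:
$I{\left(C \right)} = C^{3}$ ($I{\left(C \right)} = C^{2} C = C^{3}$)
$M = -4$ ($M = \left(1 \cdot 1 + 3\right) \left(-1\right) = \left(1 + 3\right) \left(-1\right) = 4 \left(-1\right) = -4$)
$M \left(46 + I{\left(13 \right)}\right) = - 4 \left(46 + 13^{3}\right) = - 4 \left(46 + 2197\right) = \left(-4\right) 2243 = -8972$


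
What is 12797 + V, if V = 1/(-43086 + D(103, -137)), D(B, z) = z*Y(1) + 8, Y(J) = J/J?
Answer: 553022354/43215 ≈ 12797.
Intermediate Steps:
Y(J) = 1
D(B, z) = 8 + z (D(B, z) = z*1 + 8 = z + 8 = 8 + z)
V = -1/43215 (V = 1/(-43086 + (8 - 137)) = 1/(-43086 - 129) = 1/(-43215) = -1/43215 ≈ -2.3140e-5)
12797 + V = 12797 - 1/43215 = 553022354/43215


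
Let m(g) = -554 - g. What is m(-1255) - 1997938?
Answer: -1997237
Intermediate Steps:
m(-1255) - 1997938 = (-554 - 1*(-1255)) - 1997938 = (-554 + 1255) - 1997938 = 701 - 1997938 = -1997237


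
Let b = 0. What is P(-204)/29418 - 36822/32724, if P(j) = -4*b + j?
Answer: -30275147/26740962 ≈ -1.1322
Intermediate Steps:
P(j) = j (P(j) = -4*0 + j = 0 + j = j)
P(-204)/29418 - 36822/32724 = -204/29418 - 36822/32724 = -204*1/29418 - 36822*1/32724 = -34/4903 - 6137/5454 = -30275147/26740962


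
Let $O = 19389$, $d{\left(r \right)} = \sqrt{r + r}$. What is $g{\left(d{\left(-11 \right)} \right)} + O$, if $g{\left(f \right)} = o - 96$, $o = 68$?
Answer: $19361$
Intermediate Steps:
$d{\left(r \right)} = \sqrt{2} \sqrt{r}$ ($d{\left(r \right)} = \sqrt{2 r} = \sqrt{2} \sqrt{r}$)
$g{\left(f \right)} = -28$ ($g{\left(f \right)} = 68 - 96 = -28$)
$g{\left(d{\left(-11 \right)} \right)} + O = -28 + 19389 = 19361$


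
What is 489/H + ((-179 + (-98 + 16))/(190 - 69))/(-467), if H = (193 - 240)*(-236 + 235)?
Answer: 27644190/2655829 ≈ 10.409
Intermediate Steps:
H = 47 (H = -47*(-1) = 47)
489/H + ((-179 + (-98 + 16))/(190 - 69))/(-467) = 489/47 + ((-179 + (-98 + 16))/(190 - 69))/(-467) = 489*(1/47) + ((-179 - 82)/121)*(-1/467) = 489/47 - 261*1/121*(-1/467) = 489/47 - 261/121*(-1/467) = 489/47 + 261/56507 = 27644190/2655829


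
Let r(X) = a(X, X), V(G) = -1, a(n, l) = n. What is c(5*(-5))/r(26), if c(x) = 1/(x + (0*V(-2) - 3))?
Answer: -1/728 ≈ -0.0013736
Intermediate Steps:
r(X) = X
c(x) = 1/(-3 + x) (c(x) = 1/(x + (0*(-1) - 3)) = 1/(x + (0 - 3)) = 1/(x - 3) = 1/(-3 + x))
c(5*(-5))/r(26) = 1/((-3 + 5*(-5))*26) = (1/26)/(-3 - 25) = (1/26)/(-28) = -1/28*1/26 = -1/728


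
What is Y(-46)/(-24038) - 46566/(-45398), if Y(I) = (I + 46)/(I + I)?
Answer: 23283/22699 ≈ 1.0257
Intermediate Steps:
Y(I) = (46 + I)/(2*I) (Y(I) = (46 + I)/((2*I)) = (46 + I)*(1/(2*I)) = (46 + I)/(2*I))
Y(-46)/(-24038) - 46566/(-45398) = ((1/2)*(46 - 46)/(-46))/(-24038) - 46566/(-45398) = ((1/2)*(-1/46)*0)*(-1/24038) - 46566*(-1/45398) = 0*(-1/24038) + 23283/22699 = 0 + 23283/22699 = 23283/22699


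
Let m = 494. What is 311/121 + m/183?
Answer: 116687/22143 ≈ 5.2697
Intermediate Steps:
311/121 + m/183 = 311/121 + 494/183 = 116687/22143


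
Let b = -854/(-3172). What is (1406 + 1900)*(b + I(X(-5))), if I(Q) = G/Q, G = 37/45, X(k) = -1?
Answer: -356497/195 ≈ -1828.2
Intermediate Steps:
b = 7/26 (b = -854*(-1/3172) = 7/26 ≈ 0.26923)
G = 37/45 (G = 37*(1/45) = 37/45 ≈ 0.82222)
I(Q) = 37/(45*Q)
(1406 + 1900)*(b + I(X(-5))) = (1406 + 1900)*(7/26 + (37/45)/(-1)) = 3306*(7/26 + (37/45)*(-1)) = 3306*(7/26 - 37/45) = 3306*(-647/1170) = -356497/195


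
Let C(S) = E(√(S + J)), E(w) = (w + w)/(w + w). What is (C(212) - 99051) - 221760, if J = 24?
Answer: -320810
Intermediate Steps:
E(w) = 1 (E(w) = (2*w)/((2*w)) = (2*w)*(1/(2*w)) = 1)
C(S) = 1
(C(212) - 99051) - 221760 = (1 - 99051) - 221760 = -99050 - 221760 = -320810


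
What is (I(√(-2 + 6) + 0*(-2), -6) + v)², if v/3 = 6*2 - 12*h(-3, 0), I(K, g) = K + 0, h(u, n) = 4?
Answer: 11236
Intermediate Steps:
I(K, g) = K
v = -108 (v = 3*(6*2 - 12*4) = 3*(12 - 48) = 3*(-36) = -108)
(I(√(-2 + 6) + 0*(-2), -6) + v)² = ((√(-2 + 6) + 0*(-2)) - 108)² = ((√4 + 0) - 108)² = ((2 + 0) - 108)² = (2 - 108)² = (-106)² = 11236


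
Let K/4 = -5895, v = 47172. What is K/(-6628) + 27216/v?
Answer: 26931321/6513667 ≈ 4.1346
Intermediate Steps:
K = -23580 (K = 4*(-5895) = -23580)
K/(-6628) + 27216/v = -23580/(-6628) + 27216/47172 = -23580*(-1/6628) + 27216*(1/47172) = 5895/1657 + 2268/3931 = 26931321/6513667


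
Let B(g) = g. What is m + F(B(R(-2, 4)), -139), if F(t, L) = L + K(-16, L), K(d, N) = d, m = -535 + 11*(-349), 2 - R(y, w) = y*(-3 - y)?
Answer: -4529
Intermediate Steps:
R(y, w) = 2 - y*(-3 - y)
m = -4374 (m = -535 - 3839 = -4374)
F(t, L) = -16 + L (F(t, L) = L - 16 = -16 + L)
m + F(B(R(-2, 4)), -139) = -4374 + (-16 - 139) = -4374 - 155 = -4529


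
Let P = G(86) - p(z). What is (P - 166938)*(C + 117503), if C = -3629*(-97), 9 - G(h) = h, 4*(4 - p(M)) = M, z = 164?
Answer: -78398842648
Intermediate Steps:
p(M) = 4 - M/4
G(h) = 9 - h
P = -40 (P = (9 - 1*86) - (4 - 1/4*164) = (9 - 86) - (4 - 41) = -77 - 1*(-37) = -77 + 37 = -40)
C = 352013
(P - 166938)*(C + 117503) = (-40 - 166938)*(352013 + 117503) = -166978*469516 = -78398842648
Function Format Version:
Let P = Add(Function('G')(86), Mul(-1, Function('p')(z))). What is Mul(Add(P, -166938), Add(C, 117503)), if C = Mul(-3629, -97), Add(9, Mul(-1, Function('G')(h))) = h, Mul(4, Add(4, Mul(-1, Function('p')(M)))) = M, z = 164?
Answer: -78398842648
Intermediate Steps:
Function('p')(M) = Add(4, Mul(Rational(-1, 4), M))
Function('G')(h) = Add(9, Mul(-1, h))
P = -40 (P = Add(Add(9, Mul(-1, 86)), Mul(-1, Add(4, Mul(Rational(-1, 4), 164)))) = Add(Add(9, -86), Mul(-1, Add(4, -41))) = Add(-77, Mul(-1, -37)) = Add(-77, 37) = -40)
C = 352013
Mul(Add(P, -166938), Add(C, 117503)) = Mul(Add(-40, -166938), Add(352013, 117503)) = Mul(-166978, 469516) = -78398842648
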